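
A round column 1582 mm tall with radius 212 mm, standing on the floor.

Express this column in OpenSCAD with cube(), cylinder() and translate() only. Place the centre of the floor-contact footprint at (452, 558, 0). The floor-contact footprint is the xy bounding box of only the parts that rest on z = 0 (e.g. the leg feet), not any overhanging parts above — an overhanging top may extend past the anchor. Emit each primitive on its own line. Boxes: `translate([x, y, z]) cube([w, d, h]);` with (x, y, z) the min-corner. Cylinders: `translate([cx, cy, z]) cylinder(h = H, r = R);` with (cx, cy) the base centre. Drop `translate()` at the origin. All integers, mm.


translate([452, 558, 0]) cylinder(h = 1582, r = 212);


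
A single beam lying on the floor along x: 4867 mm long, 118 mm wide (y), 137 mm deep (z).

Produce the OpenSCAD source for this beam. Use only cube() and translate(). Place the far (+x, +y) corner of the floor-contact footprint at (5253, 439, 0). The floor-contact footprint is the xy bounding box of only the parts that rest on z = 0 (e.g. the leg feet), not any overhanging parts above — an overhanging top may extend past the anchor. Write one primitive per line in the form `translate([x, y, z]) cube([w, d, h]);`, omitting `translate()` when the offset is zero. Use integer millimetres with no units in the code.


translate([386, 321, 0]) cube([4867, 118, 137]);


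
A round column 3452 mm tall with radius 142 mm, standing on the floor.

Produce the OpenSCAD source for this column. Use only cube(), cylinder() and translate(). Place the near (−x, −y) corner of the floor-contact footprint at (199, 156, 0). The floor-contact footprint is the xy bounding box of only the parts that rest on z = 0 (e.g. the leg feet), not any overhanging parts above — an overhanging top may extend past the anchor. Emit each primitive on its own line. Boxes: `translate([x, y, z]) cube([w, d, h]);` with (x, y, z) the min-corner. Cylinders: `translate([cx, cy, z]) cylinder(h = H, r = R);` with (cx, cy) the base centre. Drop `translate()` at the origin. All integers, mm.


translate([341, 298, 0]) cylinder(h = 3452, r = 142);


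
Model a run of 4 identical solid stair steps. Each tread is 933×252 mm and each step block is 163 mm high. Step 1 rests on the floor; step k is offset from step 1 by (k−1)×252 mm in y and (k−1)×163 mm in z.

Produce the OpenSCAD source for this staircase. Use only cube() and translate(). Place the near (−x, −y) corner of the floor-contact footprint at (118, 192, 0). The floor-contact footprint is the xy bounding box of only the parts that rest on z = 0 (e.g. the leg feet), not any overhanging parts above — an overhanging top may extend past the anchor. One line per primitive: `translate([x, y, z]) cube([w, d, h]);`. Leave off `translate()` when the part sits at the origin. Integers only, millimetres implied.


translate([118, 192, 0]) cube([933, 252, 163]);
translate([118, 444, 163]) cube([933, 252, 163]);
translate([118, 696, 326]) cube([933, 252, 163]);
translate([118, 948, 489]) cube([933, 252, 163]);


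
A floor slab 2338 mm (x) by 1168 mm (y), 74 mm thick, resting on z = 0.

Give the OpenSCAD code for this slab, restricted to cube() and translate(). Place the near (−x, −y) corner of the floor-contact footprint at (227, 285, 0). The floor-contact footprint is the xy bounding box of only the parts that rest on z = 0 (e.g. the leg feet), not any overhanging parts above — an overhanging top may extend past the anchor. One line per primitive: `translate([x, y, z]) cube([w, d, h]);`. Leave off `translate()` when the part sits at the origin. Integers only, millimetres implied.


translate([227, 285, 0]) cube([2338, 1168, 74]);


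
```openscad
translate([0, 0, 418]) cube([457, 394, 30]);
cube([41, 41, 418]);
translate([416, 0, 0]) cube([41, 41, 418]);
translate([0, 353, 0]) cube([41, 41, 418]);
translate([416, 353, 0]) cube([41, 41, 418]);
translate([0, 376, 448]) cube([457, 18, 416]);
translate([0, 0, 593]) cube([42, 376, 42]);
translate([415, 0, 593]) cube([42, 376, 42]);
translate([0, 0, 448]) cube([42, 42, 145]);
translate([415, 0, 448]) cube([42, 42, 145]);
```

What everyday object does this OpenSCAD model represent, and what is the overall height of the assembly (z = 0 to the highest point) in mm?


A chair. The overall height is 864 mm.

A slab on four corner posts with a tall panel at the back — a chair. The seat slab sits at z = 418 with thickness 30, and the 416 mm backrest starts at the seat top, so the overall height is 418 + 30 + 416 = 864 mm.


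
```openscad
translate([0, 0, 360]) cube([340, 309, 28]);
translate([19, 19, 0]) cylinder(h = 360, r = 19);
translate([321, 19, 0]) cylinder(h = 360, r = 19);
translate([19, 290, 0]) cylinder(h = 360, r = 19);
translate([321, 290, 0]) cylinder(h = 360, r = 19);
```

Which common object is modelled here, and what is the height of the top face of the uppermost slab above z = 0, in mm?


A stool. The seat height is 388 mm.

A 340×309×28 slab at z = 360 on four corner cylinders — a stool. The seat top is 360 + 28 = 388 mm.


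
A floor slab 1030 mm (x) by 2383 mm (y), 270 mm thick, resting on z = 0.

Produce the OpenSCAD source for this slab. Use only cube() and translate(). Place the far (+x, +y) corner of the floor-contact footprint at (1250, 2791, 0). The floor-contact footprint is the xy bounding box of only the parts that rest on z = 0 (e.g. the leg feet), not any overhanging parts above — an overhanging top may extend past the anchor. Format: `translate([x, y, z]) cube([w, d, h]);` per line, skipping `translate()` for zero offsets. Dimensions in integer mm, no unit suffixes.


translate([220, 408, 0]) cube([1030, 2383, 270]);


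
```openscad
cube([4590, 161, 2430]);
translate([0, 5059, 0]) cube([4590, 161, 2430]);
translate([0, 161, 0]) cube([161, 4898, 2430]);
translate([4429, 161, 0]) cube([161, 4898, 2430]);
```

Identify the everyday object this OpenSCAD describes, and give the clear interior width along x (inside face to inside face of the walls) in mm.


A house (or room) frame. The interior width is 4268 mm.

Four 2430 mm walls enclosing a rectangle with no floor or roof — a room or house frame. Outside width is 4590 mm and wall thickness is 161 mm, so the interior width is 4590 − 2 × 161 = 4268 mm.


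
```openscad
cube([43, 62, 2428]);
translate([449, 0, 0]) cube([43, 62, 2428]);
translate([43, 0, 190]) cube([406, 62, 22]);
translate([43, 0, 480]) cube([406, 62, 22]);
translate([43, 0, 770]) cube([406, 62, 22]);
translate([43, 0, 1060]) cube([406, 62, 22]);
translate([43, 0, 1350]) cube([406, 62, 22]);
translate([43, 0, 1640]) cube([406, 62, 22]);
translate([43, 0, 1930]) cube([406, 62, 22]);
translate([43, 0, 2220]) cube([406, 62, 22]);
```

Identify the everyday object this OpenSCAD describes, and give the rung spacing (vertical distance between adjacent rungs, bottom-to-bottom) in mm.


A ladder. The rung spacing is 290 mm.

Two tall 43×62 posts with 8 short bars between them — a ladder. Adjacent rungs sit at z = 190 and z = 480, so the spacing is 480 − 190 = 290 mm.


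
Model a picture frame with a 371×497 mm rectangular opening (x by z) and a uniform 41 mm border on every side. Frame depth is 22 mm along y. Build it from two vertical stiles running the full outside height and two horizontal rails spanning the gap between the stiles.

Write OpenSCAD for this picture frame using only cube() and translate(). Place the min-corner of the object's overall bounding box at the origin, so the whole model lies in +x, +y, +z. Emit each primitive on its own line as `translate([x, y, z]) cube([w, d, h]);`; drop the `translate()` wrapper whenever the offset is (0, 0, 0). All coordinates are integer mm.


cube([41, 22, 579]);
translate([412, 0, 0]) cube([41, 22, 579]);
translate([41, 0, 0]) cube([371, 22, 41]);
translate([41, 0, 538]) cube([371, 22, 41]);


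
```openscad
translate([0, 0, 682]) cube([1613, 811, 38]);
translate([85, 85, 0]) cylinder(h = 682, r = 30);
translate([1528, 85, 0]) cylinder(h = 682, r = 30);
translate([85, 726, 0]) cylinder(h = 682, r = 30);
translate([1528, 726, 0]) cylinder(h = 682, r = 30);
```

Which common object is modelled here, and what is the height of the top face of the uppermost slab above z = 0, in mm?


A table. The table height is 720 mm.

A 1613×811×38 slab sits at z = 682 on four Ø60 mm round legs — a table. The top surface is at 682 + 38 = 720 mm.


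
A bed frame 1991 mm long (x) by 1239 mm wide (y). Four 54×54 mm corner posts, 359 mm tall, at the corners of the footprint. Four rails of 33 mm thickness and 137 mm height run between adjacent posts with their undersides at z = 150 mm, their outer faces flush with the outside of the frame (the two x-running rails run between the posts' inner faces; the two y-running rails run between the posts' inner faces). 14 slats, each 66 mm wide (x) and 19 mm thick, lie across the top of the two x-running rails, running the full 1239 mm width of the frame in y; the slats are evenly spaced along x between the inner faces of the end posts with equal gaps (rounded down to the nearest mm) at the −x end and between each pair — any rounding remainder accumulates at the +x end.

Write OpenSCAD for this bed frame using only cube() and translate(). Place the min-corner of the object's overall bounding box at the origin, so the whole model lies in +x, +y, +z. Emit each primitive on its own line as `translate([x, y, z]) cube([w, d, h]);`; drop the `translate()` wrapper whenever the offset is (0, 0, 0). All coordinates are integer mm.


cube([54, 54, 359]);
translate([0, 1185, 0]) cube([54, 54, 359]);
translate([1937, 0, 0]) cube([54, 54, 359]);
translate([1937, 1185, 0]) cube([54, 54, 359]);
translate([54, 0, 150]) cube([1883, 33, 137]);
translate([54, 1206, 150]) cube([1883, 33, 137]);
translate([0, 54, 150]) cube([33, 1131, 137]);
translate([1958, 54, 150]) cube([33, 1131, 137]);
translate([117, 0, 287]) cube([66, 1239, 19]);
translate([246, 0, 287]) cube([66, 1239, 19]);
translate([375, 0, 287]) cube([66, 1239, 19]);
translate([504, 0, 287]) cube([66, 1239, 19]);
translate([633, 0, 287]) cube([66, 1239, 19]);
translate([762, 0, 287]) cube([66, 1239, 19]);
translate([891, 0, 287]) cube([66, 1239, 19]);
translate([1020, 0, 287]) cube([66, 1239, 19]);
translate([1149, 0, 287]) cube([66, 1239, 19]);
translate([1278, 0, 287]) cube([66, 1239, 19]);
translate([1407, 0, 287]) cube([66, 1239, 19]);
translate([1536, 0, 287]) cube([66, 1239, 19]);
translate([1665, 0, 287]) cube([66, 1239, 19]);
translate([1794, 0, 287]) cube([66, 1239, 19]);


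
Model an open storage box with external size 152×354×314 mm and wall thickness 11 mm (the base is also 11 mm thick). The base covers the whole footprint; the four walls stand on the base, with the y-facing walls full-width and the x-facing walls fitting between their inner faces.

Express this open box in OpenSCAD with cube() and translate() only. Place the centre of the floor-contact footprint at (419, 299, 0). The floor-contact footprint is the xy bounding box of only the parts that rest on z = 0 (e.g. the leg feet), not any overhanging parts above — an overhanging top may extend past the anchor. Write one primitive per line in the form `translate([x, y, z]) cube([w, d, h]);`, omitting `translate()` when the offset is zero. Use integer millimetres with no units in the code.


translate([343, 122, 0]) cube([152, 354, 11]);
translate([343, 122, 11]) cube([152, 11, 303]);
translate([343, 465, 11]) cube([152, 11, 303]);
translate([343, 133, 11]) cube([11, 332, 303]);
translate([484, 133, 11]) cube([11, 332, 303]);


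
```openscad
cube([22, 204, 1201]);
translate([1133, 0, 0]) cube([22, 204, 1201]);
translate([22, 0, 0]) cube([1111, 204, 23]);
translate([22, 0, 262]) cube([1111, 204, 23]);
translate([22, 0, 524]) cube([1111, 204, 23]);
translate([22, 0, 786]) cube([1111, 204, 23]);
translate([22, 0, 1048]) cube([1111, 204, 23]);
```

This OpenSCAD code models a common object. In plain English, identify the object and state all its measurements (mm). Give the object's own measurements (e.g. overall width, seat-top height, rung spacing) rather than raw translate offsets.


An open bookshelf. Two side panels, each 22 mm thick, 204 mm deep and 1201 mm tall, stand 1155 mm apart (outside-to-outside). Between them sit 5 shelves, each 23 mm thick and 204 mm deep, spanning the full gap between the sides. The bottom shelf rests on the floor (its underside at z = 0) and the clear gap between one shelf's top and the next shelf's underside is 239 mm.


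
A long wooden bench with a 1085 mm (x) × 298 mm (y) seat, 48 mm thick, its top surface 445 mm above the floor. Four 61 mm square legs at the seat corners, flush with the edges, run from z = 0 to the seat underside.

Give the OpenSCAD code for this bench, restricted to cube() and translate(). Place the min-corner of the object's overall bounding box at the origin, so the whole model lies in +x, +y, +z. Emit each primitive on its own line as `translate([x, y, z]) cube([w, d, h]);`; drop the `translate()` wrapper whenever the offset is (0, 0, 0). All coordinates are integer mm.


translate([0, 0, 397]) cube([1085, 298, 48]);
cube([61, 61, 397]);
translate([0, 237, 0]) cube([61, 61, 397]);
translate([1024, 0, 0]) cube([61, 61, 397]);
translate([1024, 237, 0]) cube([61, 61, 397]);


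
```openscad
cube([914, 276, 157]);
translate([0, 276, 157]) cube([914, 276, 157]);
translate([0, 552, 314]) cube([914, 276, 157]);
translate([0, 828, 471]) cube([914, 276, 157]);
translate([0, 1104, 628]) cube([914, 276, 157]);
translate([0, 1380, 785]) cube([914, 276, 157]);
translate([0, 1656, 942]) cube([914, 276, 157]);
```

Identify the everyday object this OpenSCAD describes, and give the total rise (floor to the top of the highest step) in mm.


A staircase. The total rise is 1099 mm.

7 identical blocks, each offset up and back from the previous — a staircase. Each step is 157 mm tall and there are 7 of them, so the total rise is 7 × 157 = 1099 mm.


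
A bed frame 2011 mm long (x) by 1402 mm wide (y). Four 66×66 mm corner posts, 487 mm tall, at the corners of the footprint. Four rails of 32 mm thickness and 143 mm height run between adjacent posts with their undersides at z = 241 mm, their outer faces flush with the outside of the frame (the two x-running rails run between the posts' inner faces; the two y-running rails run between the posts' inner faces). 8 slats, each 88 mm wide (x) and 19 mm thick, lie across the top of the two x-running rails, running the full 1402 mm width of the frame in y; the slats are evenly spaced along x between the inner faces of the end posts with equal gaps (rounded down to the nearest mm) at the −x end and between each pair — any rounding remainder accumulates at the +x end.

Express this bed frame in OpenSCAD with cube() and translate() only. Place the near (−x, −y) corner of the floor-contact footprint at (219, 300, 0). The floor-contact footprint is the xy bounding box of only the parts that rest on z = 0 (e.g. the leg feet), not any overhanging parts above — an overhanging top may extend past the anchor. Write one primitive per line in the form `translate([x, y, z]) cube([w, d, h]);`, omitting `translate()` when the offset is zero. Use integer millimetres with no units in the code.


translate([219, 300, 0]) cube([66, 66, 487]);
translate([219, 1636, 0]) cube([66, 66, 487]);
translate([2164, 300, 0]) cube([66, 66, 487]);
translate([2164, 1636, 0]) cube([66, 66, 487]);
translate([285, 300, 241]) cube([1879, 32, 143]);
translate([285, 1670, 241]) cube([1879, 32, 143]);
translate([219, 366, 241]) cube([32, 1270, 143]);
translate([2198, 366, 241]) cube([32, 1270, 143]);
translate([415, 300, 384]) cube([88, 1402, 19]);
translate([633, 300, 384]) cube([88, 1402, 19]);
translate([851, 300, 384]) cube([88, 1402, 19]);
translate([1069, 300, 384]) cube([88, 1402, 19]);
translate([1287, 300, 384]) cube([88, 1402, 19]);
translate([1505, 300, 384]) cube([88, 1402, 19]);
translate([1723, 300, 384]) cube([88, 1402, 19]);
translate([1941, 300, 384]) cube([88, 1402, 19]);


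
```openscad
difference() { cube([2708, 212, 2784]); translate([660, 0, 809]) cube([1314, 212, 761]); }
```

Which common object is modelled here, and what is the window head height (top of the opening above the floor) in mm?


A wall with a window opening. The window head height is 1570 mm.

A wall with a rectangular opening subtracted — a window. Sill at z = 809, opening 761 mm tall, so the head is at 809 + 761 = 1570 mm.


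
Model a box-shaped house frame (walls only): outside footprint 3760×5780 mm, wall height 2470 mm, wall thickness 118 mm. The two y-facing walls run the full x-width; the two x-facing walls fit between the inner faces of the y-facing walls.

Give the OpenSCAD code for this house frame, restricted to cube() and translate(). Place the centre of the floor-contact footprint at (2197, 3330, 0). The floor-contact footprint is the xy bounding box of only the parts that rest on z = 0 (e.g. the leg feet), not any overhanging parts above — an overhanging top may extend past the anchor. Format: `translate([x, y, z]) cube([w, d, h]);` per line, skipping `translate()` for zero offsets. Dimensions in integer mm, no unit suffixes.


translate([317, 440, 0]) cube([3760, 118, 2470]);
translate([317, 6102, 0]) cube([3760, 118, 2470]);
translate([317, 558, 0]) cube([118, 5544, 2470]);
translate([3959, 558, 0]) cube([118, 5544, 2470]);


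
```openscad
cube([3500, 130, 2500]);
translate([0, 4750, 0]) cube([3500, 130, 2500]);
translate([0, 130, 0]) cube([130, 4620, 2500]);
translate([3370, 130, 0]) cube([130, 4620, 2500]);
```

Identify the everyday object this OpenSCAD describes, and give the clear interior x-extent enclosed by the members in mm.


A house (or room) frame. The interior width is 3240 mm.

Four 2500 mm walls enclosing a rectangle with no floor or roof — a room or house frame. Outside width is 3500 mm and wall thickness is 130 mm, so the interior width is 3500 − 2 × 130 = 3240 mm.


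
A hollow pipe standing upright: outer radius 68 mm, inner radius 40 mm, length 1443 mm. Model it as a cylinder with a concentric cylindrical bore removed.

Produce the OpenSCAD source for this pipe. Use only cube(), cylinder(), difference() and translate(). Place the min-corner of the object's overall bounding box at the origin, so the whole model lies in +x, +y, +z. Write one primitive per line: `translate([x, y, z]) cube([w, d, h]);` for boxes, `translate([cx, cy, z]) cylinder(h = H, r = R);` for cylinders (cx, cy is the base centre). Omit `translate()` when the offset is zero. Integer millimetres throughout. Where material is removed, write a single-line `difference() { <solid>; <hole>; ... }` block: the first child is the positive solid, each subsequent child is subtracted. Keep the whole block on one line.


difference() { translate([68, 68, 0]) cylinder(h = 1443, r = 68); translate([68, 68, 0]) cylinder(h = 1443, r = 40); }


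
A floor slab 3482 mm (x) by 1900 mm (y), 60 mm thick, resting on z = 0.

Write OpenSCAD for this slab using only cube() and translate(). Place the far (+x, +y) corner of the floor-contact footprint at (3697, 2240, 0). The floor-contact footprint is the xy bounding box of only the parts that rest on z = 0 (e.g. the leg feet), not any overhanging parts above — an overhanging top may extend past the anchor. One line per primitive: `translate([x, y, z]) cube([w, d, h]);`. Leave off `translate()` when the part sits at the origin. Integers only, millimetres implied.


translate([215, 340, 0]) cube([3482, 1900, 60]);


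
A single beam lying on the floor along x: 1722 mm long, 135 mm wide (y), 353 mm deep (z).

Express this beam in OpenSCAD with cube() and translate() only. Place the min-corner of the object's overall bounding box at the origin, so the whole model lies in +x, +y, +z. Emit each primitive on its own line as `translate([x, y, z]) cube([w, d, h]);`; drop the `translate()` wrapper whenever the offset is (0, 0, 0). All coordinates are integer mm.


cube([1722, 135, 353]);


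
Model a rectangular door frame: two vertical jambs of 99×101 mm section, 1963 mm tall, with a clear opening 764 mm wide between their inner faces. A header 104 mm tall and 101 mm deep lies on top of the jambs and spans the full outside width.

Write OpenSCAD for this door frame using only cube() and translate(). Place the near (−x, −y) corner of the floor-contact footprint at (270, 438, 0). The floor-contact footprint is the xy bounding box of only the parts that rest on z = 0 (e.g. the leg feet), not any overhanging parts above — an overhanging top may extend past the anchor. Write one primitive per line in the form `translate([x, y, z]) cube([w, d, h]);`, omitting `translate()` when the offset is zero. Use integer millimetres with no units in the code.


translate([270, 438, 0]) cube([99, 101, 1963]);
translate([1133, 438, 0]) cube([99, 101, 1963]);
translate([270, 438, 1963]) cube([962, 101, 104]);


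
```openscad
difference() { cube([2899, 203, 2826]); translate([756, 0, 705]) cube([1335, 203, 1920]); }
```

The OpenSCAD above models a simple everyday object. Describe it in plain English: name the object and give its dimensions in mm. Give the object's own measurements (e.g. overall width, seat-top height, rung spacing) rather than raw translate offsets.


A wall 2899 mm long (x), 203 mm thick (y), 2826 mm tall, with a rectangular window opening cut through it. The opening is 1335 mm wide and 1920 mm tall; its sill is at z = 705 mm and its near (−x) edge is 756 mm from the wall's −x end. The opening passes through the full wall thickness.


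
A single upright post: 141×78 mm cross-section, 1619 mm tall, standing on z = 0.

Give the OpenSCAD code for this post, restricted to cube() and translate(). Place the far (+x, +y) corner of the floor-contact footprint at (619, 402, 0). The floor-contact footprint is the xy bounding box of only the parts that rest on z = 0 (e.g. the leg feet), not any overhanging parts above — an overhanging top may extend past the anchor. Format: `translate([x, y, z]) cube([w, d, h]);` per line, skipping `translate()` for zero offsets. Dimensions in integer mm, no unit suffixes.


translate([478, 324, 0]) cube([141, 78, 1619]);


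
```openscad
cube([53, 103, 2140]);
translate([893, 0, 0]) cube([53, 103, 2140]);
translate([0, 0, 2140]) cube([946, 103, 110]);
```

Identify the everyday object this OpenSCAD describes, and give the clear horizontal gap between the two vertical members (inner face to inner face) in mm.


A door frame. The clear opening width is 840 mm.

Two 2140 mm tall posts with a header on top — a door frame. The left jamb is 53 mm wide at x = 0; the right jamb starts at x = 893. The clear opening is 893 − 53 = 840 mm.


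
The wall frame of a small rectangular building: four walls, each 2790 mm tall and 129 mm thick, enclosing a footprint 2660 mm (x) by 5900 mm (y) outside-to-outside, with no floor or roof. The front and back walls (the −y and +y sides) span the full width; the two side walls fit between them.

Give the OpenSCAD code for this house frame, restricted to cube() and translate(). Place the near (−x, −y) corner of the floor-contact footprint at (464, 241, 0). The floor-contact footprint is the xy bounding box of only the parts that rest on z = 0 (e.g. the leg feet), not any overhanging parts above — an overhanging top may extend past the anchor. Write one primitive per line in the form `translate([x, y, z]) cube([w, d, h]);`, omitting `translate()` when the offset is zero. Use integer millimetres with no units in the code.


translate([464, 241, 0]) cube([2660, 129, 2790]);
translate([464, 6012, 0]) cube([2660, 129, 2790]);
translate([464, 370, 0]) cube([129, 5642, 2790]);
translate([2995, 370, 0]) cube([129, 5642, 2790]);


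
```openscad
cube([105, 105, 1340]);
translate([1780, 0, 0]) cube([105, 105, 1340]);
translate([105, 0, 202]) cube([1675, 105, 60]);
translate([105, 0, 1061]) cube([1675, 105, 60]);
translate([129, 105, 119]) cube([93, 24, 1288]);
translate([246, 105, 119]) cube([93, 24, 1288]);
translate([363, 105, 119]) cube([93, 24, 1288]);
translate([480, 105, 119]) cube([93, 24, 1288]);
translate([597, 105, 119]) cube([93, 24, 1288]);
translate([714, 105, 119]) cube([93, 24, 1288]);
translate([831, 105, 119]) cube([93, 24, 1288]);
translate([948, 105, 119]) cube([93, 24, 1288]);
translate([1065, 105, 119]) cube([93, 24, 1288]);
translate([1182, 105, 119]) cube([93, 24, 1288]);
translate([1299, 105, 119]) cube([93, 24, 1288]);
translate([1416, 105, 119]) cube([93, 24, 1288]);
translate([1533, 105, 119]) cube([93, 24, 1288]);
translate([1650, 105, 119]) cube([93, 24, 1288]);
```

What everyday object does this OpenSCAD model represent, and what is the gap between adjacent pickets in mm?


A fence section. The picket gap is 24 mm.

Two posts, two rails, 14 pickets — a fence section. Span 1675 mm holds 14 pickets of 93 mm with 15 equal gaps: ⌊(1675 − 14·93) / 15⌋ = 24 mm.


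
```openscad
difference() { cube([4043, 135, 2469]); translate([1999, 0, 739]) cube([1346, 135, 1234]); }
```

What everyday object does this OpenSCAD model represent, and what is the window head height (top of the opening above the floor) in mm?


A wall with a window opening. The window head height is 1973 mm.

A wall with a rectangular opening subtracted — a window. Sill at z = 739, opening 1234 mm tall, so the head is at 739 + 1234 = 1973 mm.


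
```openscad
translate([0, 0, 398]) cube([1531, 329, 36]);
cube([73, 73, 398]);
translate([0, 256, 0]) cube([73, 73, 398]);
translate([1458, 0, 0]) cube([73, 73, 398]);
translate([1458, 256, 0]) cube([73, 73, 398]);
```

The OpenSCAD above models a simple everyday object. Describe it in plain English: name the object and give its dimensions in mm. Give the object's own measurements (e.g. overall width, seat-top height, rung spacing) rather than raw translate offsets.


A long wooden bench with a 1531 mm (x) × 329 mm (y) seat, 36 mm thick, its top surface 434 mm above the floor. Four 73 mm square legs at the seat corners, flush with the edges, run from z = 0 to the seat underside.


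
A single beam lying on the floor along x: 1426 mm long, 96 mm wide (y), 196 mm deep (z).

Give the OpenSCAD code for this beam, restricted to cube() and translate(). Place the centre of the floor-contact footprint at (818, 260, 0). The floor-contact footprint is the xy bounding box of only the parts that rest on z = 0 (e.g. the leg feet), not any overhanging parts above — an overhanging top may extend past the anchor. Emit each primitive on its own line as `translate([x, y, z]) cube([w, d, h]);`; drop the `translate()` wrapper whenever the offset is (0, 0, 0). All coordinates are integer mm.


translate([105, 212, 0]) cube([1426, 96, 196]);


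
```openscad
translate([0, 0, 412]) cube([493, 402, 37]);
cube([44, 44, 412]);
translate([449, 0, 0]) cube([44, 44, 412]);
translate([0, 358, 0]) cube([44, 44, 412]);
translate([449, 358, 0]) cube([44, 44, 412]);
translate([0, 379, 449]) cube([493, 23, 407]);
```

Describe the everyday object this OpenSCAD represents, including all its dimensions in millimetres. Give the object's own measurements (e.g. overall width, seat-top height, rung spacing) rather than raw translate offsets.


A chair. The seat is a 493×402×37 mm slab with its top at z = 449 mm, on four 44×44 mm corner legs (flush with the seat edges, standing on z = 0). A flat backrest 23 mm thick, 407 mm tall, spans the full seat width and rises from the seat top along its +y edge, rear face flush with the rear of the seat.


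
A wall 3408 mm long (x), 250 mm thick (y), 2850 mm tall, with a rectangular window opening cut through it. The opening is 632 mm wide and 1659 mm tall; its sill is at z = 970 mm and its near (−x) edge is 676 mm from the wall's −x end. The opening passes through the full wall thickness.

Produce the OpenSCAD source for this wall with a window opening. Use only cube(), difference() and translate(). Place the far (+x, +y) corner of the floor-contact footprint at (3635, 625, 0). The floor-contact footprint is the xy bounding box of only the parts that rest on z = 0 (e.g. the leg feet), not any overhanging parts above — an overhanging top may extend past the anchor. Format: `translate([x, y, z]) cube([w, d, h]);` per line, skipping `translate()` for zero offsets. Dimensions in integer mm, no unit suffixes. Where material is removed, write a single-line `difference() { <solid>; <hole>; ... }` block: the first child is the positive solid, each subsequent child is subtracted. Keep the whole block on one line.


difference() { translate([227, 375, 0]) cube([3408, 250, 2850]); translate([903, 375, 970]) cube([632, 250, 1659]); }


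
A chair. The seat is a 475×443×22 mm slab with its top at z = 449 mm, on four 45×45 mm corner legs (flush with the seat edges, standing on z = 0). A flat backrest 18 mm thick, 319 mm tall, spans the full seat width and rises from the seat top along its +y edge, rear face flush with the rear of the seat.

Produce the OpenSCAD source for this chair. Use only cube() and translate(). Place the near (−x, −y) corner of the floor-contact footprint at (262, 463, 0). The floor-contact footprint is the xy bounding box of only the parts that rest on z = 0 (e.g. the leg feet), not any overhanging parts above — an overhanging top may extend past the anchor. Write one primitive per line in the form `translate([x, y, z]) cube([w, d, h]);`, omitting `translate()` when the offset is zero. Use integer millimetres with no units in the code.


translate([262, 463, 427]) cube([475, 443, 22]);
translate([262, 463, 0]) cube([45, 45, 427]);
translate([692, 463, 0]) cube([45, 45, 427]);
translate([262, 861, 0]) cube([45, 45, 427]);
translate([692, 861, 0]) cube([45, 45, 427]);
translate([262, 888, 449]) cube([475, 18, 319]);


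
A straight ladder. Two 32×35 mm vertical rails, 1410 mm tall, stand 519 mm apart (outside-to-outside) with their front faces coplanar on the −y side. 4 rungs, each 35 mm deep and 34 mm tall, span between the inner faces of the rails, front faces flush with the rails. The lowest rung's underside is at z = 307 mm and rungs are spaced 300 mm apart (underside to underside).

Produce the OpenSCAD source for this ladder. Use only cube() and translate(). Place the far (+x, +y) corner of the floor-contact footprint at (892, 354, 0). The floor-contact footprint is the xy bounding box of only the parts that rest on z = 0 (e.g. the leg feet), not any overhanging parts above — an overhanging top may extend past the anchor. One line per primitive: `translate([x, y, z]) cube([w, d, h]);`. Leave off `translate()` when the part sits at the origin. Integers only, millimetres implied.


translate([373, 319, 0]) cube([32, 35, 1410]);
translate([860, 319, 0]) cube([32, 35, 1410]);
translate([405, 319, 307]) cube([455, 35, 34]);
translate([405, 319, 607]) cube([455, 35, 34]);
translate([405, 319, 907]) cube([455, 35, 34]);
translate([405, 319, 1207]) cube([455, 35, 34]);


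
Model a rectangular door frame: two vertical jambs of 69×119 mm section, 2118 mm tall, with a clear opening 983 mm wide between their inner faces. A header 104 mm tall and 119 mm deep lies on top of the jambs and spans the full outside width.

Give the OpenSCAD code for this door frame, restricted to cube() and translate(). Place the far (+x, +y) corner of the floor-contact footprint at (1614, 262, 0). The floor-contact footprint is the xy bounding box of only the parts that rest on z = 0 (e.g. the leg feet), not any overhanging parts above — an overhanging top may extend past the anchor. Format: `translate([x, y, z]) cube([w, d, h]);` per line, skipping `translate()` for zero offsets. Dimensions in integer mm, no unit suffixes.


translate([493, 143, 0]) cube([69, 119, 2118]);
translate([1545, 143, 0]) cube([69, 119, 2118]);
translate([493, 143, 2118]) cube([1121, 119, 104]);


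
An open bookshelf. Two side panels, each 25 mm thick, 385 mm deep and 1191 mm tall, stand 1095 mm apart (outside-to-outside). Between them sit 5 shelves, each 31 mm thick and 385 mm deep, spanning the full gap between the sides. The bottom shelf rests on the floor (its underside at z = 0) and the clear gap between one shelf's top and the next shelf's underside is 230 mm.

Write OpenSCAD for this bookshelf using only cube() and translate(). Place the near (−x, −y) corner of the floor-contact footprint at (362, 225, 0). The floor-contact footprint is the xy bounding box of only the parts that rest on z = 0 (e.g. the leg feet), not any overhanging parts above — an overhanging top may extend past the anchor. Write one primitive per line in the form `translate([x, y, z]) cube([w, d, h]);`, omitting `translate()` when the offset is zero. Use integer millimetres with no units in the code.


translate([362, 225, 0]) cube([25, 385, 1191]);
translate([1432, 225, 0]) cube([25, 385, 1191]);
translate([387, 225, 0]) cube([1045, 385, 31]);
translate([387, 225, 261]) cube([1045, 385, 31]);
translate([387, 225, 522]) cube([1045, 385, 31]);
translate([387, 225, 783]) cube([1045, 385, 31]);
translate([387, 225, 1044]) cube([1045, 385, 31]);


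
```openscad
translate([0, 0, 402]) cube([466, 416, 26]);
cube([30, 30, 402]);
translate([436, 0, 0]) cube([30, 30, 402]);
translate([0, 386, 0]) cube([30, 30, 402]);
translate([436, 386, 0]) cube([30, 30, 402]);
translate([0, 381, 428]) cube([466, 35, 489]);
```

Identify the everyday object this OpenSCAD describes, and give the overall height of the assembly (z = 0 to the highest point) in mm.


A chair. The overall height is 917 mm.

A slab on four corner posts with a tall panel at the back — a chair. The seat slab sits at z = 402 with thickness 26, and the 489 mm backrest starts at the seat top, so the overall height is 402 + 26 + 489 = 917 mm.


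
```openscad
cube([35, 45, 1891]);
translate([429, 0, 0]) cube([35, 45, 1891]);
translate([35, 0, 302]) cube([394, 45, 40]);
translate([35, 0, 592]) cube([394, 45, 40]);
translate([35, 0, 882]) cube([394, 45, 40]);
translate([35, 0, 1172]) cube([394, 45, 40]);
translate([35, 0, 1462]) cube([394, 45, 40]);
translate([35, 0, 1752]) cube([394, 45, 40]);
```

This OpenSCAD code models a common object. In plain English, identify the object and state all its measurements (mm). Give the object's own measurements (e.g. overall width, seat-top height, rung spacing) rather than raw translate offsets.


A straight ladder. Two 35×45 mm vertical rails, 1891 mm tall, stand 464 mm apart (outside-to-outside) with their front faces coplanar on the −y side. 6 rungs, each 45 mm deep and 40 mm tall, span between the inner faces of the rails, front faces flush with the rails. The lowest rung's underside is at z = 302 mm and rungs are spaced 290 mm apart (underside to underside).


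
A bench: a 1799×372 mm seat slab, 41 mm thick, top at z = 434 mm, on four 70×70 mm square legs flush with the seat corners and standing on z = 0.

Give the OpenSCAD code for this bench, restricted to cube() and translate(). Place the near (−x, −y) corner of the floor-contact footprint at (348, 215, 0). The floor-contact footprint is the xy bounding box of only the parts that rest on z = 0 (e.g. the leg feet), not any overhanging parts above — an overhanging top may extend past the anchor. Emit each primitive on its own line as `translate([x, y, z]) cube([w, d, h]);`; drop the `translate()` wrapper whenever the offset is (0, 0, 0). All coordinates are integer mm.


translate([348, 215, 393]) cube([1799, 372, 41]);
translate([348, 215, 0]) cube([70, 70, 393]);
translate([348, 517, 0]) cube([70, 70, 393]);
translate([2077, 215, 0]) cube([70, 70, 393]);
translate([2077, 517, 0]) cube([70, 70, 393]);


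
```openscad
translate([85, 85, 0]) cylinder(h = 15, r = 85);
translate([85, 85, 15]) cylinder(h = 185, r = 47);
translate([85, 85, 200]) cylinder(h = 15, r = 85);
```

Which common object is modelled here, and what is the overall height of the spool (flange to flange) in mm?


A spool. The overall height is 215 mm.

Three coaxial cylinders, large–small–large — a spool. Two 15 mm flanges and a 185 mm core give 15 + 185 + 15 = 215 mm.


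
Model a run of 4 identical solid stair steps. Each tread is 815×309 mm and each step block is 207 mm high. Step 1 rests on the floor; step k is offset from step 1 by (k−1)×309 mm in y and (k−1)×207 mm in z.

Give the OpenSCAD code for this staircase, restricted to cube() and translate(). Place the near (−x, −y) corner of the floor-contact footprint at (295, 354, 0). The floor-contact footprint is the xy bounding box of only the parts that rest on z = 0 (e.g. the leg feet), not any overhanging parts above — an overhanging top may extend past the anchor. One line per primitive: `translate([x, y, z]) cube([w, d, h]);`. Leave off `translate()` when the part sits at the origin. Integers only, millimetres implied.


translate([295, 354, 0]) cube([815, 309, 207]);
translate([295, 663, 207]) cube([815, 309, 207]);
translate([295, 972, 414]) cube([815, 309, 207]);
translate([295, 1281, 621]) cube([815, 309, 207]);


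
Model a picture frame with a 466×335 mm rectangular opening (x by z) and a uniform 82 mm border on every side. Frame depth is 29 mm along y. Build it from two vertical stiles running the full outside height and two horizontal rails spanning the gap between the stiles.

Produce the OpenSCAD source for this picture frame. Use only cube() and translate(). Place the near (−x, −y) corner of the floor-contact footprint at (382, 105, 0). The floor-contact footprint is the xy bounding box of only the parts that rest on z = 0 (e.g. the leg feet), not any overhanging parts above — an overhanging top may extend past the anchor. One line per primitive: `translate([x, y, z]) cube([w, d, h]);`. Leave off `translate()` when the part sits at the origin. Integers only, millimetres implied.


translate([382, 105, 0]) cube([82, 29, 499]);
translate([930, 105, 0]) cube([82, 29, 499]);
translate([464, 105, 0]) cube([466, 29, 82]);
translate([464, 105, 417]) cube([466, 29, 82]);


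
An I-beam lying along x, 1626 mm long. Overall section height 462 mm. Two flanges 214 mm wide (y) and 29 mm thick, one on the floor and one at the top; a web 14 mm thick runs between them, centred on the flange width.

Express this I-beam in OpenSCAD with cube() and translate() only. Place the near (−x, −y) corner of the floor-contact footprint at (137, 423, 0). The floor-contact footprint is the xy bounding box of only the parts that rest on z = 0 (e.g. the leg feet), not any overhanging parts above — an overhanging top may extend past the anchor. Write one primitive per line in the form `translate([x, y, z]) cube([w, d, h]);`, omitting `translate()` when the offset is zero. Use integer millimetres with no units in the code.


translate([137, 423, 0]) cube([1626, 214, 29]);
translate([137, 523, 29]) cube([1626, 14, 404]);
translate([137, 423, 433]) cube([1626, 214, 29]);


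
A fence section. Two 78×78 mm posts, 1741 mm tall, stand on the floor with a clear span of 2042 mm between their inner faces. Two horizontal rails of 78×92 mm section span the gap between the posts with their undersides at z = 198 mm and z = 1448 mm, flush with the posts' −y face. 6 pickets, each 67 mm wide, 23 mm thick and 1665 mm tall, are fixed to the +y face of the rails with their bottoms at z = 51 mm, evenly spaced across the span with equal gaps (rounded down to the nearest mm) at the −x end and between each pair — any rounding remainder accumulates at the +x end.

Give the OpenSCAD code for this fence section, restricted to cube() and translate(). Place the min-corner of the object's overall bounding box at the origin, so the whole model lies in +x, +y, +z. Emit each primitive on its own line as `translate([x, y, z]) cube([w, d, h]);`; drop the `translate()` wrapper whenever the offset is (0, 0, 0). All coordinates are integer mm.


cube([78, 78, 1741]);
translate([2120, 0, 0]) cube([78, 78, 1741]);
translate([78, 0, 198]) cube([2042, 78, 92]);
translate([78, 0, 1448]) cube([2042, 78, 92]);
translate([312, 78, 51]) cube([67, 23, 1665]);
translate([613, 78, 51]) cube([67, 23, 1665]);
translate([914, 78, 51]) cube([67, 23, 1665]);
translate([1215, 78, 51]) cube([67, 23, 1665]);
translate([1516, 78, 51]) cube([67, 23, 1665]);
translate([1817, 78, 51]) cube([67, 23, 1665]);
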